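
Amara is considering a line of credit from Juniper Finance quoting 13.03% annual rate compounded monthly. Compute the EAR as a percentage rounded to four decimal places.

13.8370%

EAR = (1 + 0.1303/12)^12 − 1.
= 1.138370 − 1 = 13.8370%.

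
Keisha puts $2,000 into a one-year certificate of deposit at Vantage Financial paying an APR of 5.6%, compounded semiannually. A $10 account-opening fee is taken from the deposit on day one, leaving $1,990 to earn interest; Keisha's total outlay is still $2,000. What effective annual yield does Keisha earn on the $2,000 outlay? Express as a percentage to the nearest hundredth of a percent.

5.15%

Value after one year: 1,990 × (1 + 0.056/2)^2 = 1,990 × 1.056784 = $2,103.00.
Effective yield on the $2,000 outlay: 2,103.00 / 2,000 − 1 = 0.051500 = 5.15%.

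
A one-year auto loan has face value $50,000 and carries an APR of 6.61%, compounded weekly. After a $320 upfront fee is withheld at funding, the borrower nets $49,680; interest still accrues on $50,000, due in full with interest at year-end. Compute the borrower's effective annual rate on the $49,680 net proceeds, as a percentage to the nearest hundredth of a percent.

Amount owed after one year: 50,000 × (1 + 0.0661/52)^52 = 50,000 × 1.068289 = $53,414.44.
Effective rate on net proceeds: 53,414.44 / 49,680 − 1 = 0.075170 = 7.52%.

7.52%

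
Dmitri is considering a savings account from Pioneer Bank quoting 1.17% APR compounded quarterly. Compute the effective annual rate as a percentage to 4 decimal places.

1.1751%

EAR = (1 + 0.0117/4)^4 − 1.
= (1 + 0.002925)^4 − 1 = 1.011751 − 1 = 1.1751%.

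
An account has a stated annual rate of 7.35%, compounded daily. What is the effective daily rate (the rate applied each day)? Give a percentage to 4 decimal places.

0.0201%

With a nominal annual rate compounded daily, the periodic rate is the nominal rate divided by 365.
i = 0.0735 / 365 = 0.0002014 = 0.0201%.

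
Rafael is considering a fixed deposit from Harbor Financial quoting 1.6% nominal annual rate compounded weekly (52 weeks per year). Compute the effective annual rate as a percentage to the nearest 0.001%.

EAR = (1 + 0.016/52)^52 − 1.
= (1 + 0.000308)^52 − 1 = 1.016126 − 1 = 1.613%.

1.613%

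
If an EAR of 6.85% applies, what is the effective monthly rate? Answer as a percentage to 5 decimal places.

0.55366%

The per-month rate i satisfies (1 + i)^12 = 1 + 0.0685.
i = 1.0685^(1/12) − 1 = 0.0055366 = 0.55366%.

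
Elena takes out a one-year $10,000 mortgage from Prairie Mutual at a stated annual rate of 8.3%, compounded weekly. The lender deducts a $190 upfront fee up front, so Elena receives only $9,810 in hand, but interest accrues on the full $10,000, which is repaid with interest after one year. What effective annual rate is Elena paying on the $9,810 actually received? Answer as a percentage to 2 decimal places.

Amount owed after one year: 10,000 × (1 + 0.083/52)^52 = 10,000 × 1.086470 = $10,864.70.
Effective rate on net proceeds: 10,864.70 / 9,810 − 1 = 0.107513 = 10.75%.

10.75%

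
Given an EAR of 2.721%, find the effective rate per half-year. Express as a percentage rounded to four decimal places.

The per-half-year rate i satisfies (1 + i)^2 = 1 + 0.02721.
i = 1.02721^(1/2) − 1 = 0.0135137 = 1.3514%.

1.3514%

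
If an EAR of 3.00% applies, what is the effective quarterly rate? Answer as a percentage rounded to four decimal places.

The per-quarter rate i satisfies (1 + i)^4 = 1 + 0.0300.
i = 1.0300^(1/4) − 1 = 0.0074171 = 0.7417%.

0.7417%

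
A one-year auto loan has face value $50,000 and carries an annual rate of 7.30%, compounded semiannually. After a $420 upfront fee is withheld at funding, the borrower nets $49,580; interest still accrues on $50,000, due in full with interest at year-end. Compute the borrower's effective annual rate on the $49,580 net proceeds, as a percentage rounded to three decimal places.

8.343%

Amount owed after one year: 50,000 × (1 + 0.0730/2)^2 = 50,000 × 1.074332 = $53,716.61.
Effective rate on net proceeds: 53,716.61 / 49,580 − 1 = 0.083433 = 8.343%.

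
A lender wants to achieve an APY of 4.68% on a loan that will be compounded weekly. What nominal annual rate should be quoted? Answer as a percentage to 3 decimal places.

(1 + r/52)^52 − 1 = 0.0468, so 1 + r/52 = 1.0468^(1/52).
r/52 = 0.000880, so r = 0.045758 = 4.576%.

4.576%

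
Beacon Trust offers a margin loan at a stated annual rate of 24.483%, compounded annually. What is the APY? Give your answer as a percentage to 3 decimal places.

Annual compounding means the effective rate equals the nominal rate: 24.483%.

24.483%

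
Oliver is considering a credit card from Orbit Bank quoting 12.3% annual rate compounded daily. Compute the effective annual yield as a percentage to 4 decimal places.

EAR = (1 + 0.123/365)^365 − 1.
= (1 + 0.000337)^365 − 1 = 1.130861 − 1 = 13.0861%.

13.0861%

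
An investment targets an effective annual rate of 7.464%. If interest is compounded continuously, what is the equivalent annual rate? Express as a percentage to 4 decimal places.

7.1986%

Continuous: nominal r satisfies e^r − 1 = 0.07464.
r = ln(1 + 0.07464) = ln(1.07464) = 0.071986 = 7.1986%.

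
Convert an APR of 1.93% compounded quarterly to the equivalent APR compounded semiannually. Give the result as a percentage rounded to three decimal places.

1.935%

EAR = (1 + 0.0193/4)^4 − 1 = 0.019440.
Solve (1 + r/2)^2 = 1.019440: r/2 = 1.019440^(1/2) − 1 = 0.009673, so r = 0.019347 = 1.935%.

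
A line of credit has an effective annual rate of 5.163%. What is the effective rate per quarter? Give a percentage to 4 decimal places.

1.2665%

The per-quarter rate i satisfies (1 + i)^4 = 1 + 0.05163.
i = 1.05163^(1/4) − 1 = 0.0126649 = 1.2665%.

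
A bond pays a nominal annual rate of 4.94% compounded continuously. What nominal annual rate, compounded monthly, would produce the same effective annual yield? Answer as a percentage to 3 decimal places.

4.950%

EAR under continuous compounding: e^0.0494 − 1 = 0.050641.
Solve (1 + r/12)^12 = 1.050641: r/12 = 1.050641^(1/12) − 1 = 0.004125, so r = 0.049502 = 4.950%.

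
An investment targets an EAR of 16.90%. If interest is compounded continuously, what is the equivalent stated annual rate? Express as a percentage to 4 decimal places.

Continuous: nominal r satisfies e^r − 1 = 0.1690.
r = ln(1 + 0.1690) = ln(1.1690) = 0.156149 = 15.6149%.

15.6149%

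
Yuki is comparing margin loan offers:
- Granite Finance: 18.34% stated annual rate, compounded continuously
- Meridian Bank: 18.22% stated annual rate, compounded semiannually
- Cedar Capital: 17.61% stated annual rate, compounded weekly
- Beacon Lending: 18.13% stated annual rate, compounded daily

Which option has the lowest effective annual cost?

Granite Finance: e^0.1834 − 1 = 20.129%
Meridian Bank: (1 + 0.1822/2)^2 − 1 = 19.050%
Cedar Capital: (1 + 0.1761/52)^52 − 1 = 19.220%
Beacon Lending: (1 + 0.1813/365)^365 − 1 = 19.872%
The lowest effective annual rate is Meridian Bank at 19.050%.

Meridian Bank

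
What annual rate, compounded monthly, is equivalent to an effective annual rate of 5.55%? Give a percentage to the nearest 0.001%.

5.414%

(1 + r/12)^12 − 1 = 0.0555, so 1 + r/12 = 1.0555^(1/12).
r/12 = 0.004511, so r = 0.054136 = 5.414%.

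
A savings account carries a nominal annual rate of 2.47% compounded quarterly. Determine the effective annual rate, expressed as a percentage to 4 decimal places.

2.4930%

EAR = (1 + 0.0247/4)^4 − 1.
= (1 + 0.006175)^4 − 1 = 1.024930 − 1 = 2.4930%.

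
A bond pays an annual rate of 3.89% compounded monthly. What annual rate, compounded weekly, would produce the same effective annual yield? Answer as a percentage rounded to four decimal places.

3.8852%

EAR = (1 + 0.0389/12)^12 − 1 = 0.039601.
Solve (1 + r/52)^52 = 1.039601: r/52 = 1.039601^(1/52) − 1 = 0.000747, so r = 0.038852 = 3.8852%.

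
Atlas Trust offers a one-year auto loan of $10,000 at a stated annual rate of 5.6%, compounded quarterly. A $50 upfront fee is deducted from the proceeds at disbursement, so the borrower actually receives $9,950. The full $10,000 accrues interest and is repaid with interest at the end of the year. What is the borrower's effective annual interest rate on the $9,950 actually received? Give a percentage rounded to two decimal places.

Amount owed after one year: 10,000 × (1 + 0.056/4)^4 = 10,000 × 1.057187 = $10,571.87.
Effective rate on net proceeds: 10,571.87 / 9,950 − 1 = 0.062500 = 6.25%.

6.25%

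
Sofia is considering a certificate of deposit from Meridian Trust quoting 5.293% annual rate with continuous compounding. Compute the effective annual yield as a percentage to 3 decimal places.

5.436%

With continuous compounding, EAR = e^0.05293 − 1.
e^0.05293 = 1.054356, so EAR = 0.054356 = 5.436%.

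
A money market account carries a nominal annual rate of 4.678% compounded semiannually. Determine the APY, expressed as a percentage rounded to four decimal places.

4.7327%

EAR = (1 + 0.04678/2)^2 − 1.
= 1.047327 − 1 = 4.7327%.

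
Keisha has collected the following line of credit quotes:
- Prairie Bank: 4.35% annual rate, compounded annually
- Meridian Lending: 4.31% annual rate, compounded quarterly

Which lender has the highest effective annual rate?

Meridian Lending

Prairie Bank: compounded annually, EAR = 4.350%
Meridian Lending: (1 + 0.0431/4)^4 − 1 = 4.380%
The highest effective annual rate is Meridian Lending at 4.380%.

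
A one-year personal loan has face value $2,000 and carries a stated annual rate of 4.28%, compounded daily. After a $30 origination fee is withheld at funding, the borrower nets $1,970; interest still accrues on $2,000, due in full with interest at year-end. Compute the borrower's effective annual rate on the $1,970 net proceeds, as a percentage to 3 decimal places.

Amount owed after one year: 2,000 × (1 + 0.0428/365)^365 = 2,000 × 1.043727 = $2,087.45.
Effective rate on net proceeds: 2,087.45 / 1,970 − 1 = 0.059621 = 5.962%.

5.962%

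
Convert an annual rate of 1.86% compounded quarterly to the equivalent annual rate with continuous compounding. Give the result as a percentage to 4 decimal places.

EAR = (1 + 0.0186/4)^4 − 1 = 0.018730.
Equivalent continuous rate: r = ln(1 + 0.018730) = 0.018557 = 1.8557%.

1.8557%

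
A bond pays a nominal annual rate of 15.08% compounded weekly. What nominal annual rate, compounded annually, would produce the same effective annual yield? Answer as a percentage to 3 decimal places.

16.251%

EAR = (1 + 0.1508/52)^52 − 1 = 0.162510.
Compounded annually, the equivalent nominal rate is the EAR itself: 16.251%.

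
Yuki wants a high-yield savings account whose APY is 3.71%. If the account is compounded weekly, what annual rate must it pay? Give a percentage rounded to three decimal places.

3.644%

(1 + r/52)^52 − 1 = 0.0371, so 1 + r/52 = 1.0371^(1/52).
r/52 = 0.000701, so r = 0.036441 = 3.644%.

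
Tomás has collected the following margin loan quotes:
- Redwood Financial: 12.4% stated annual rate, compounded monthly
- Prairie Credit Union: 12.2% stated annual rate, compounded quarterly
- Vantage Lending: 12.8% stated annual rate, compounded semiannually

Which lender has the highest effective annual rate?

Redwood Financial: (1 + 0.124/12)^12 − 1 = 13.130%
Prairie Credit Union: (1 + 0.122/4)^4 − 1 = 12.770%
Vantage Lending: (1 + 0.128/2)^2 − 1 = 13.210%
The highest effective annual rate is Vantage Lending at 13.210%.

Vantage Lending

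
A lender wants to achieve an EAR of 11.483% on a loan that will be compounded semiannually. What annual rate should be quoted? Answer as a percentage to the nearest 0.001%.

(1 + r/2)^2 − 1 = 0.11483, so 1 + r/2 = 1.11483^(1/2).
r/2 = 0.055855, so r = 0.111710 = 11.171%.

11.171%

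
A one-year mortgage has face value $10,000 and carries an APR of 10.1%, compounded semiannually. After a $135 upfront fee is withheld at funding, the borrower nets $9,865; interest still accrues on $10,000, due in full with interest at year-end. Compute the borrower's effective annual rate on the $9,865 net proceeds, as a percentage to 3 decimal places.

Amount owed after one year: 10,000 × (1 + 0.101/2)^2 = 10,000 × 1.103550 = $11,035.50.
Effective rate on net proceeds: 11,035.50 / 9,865 − 1 = 0.118652 = 11.865%.

11.865%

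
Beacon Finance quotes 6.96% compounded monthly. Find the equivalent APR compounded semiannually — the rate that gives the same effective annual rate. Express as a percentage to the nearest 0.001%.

7.062%

EAR = (1 + 0.0696/12)^12 − 1 = 0.071864.
Solve (1 + r/2)^2 = 1.071864: r/2 = 1.071864^(1/2) − 1 = 0.035309, so r = 0.070617 = 7.062%.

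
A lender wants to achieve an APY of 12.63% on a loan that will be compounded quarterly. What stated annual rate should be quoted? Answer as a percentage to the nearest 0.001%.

(1 + r/4)^4 − 1 = 0.1263, so 1 + r/4 = 1.1263^(1/4).
r/4 = 0.030181, so r = 0.120724 = 12.072%.

12.072%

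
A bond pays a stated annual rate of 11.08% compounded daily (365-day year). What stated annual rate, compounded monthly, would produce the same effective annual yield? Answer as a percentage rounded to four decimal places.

11.1296%

EAR = (1 + 0.1108/365)^365 − 1 = 0.117153.
Solve (1 + r/12)^12 = 1.117153: r/12 = 1.117153^(1/12) − 1 = 0.009275, so r = 0.111296 = 11.1296%.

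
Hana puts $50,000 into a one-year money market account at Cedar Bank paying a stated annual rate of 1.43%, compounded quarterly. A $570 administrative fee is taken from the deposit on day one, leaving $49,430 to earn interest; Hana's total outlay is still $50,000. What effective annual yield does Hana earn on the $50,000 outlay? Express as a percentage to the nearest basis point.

0.28%

Value after one year: 49,430 × (1 + 0.0143/4)^4 = 49,430 × 1.014377 = $50,140.65.
Effective yield on the $50,000 outlay: 50,140.65 / 50,000 − 1 = 0.002813 = 0.28%.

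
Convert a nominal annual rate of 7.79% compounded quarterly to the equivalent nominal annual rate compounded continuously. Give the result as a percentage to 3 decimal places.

EAR = (1 + 0.0779/4)^4 − 1 = 0.080205.
Equivalent continuous rate: r = ln(1 + 0.080205) = 0.077151 = 7.715%.

7.715%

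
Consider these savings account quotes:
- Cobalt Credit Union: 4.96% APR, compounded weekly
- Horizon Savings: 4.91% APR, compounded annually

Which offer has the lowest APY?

Horizon Savings

Cobalt Credit Union: (1 + 0.0496/52)^52 − 1 = 5.083%
Horizon Savings: compounded annually, EAR = 4.910%
The lowest effective annual rate is Horizon Savings at 4.910%.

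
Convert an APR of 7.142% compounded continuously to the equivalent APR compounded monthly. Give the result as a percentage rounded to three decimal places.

7.163%

EAR under continuous compounding: e^0.07142 − 1 = 0.074032.
Solve (1 + r/12)^12 = 1.074032: r/12 = 1.074032^(1/12) − 1 = 0.005969, so r = 0.071633 = 7.163%.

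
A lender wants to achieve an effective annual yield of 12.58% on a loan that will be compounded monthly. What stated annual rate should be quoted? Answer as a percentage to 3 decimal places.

11.908%

(1 + r/12)^12 − 1 = 0.1258, so 1 + r/12 = 1.1258^(1/12).
r/12 = 0.009923, so r = 0.119081 = 11.908%.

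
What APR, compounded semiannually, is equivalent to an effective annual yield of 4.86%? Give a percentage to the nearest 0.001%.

4.802%

(1 + r/2)^2 − 1 = 0.0486, so 1 + r/2 = 1.0486^(1/2).
r/2 = 0.024012, so r = 0.048023 = 4.802%.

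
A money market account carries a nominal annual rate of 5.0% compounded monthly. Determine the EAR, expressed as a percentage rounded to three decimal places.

EAR = (1 + 0.050/12)^12 − 1.
= 1.051162 − 1 = 5.116%.

5.116%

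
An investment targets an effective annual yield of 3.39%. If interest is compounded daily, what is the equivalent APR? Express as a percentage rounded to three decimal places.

3.334%

(1 + r/365)^365 − 1 = 0.0339, so 1 + r/365 = 1.0339^(1/365).
r/365 = 0.000091, so r = 0.033340 = 3.334%.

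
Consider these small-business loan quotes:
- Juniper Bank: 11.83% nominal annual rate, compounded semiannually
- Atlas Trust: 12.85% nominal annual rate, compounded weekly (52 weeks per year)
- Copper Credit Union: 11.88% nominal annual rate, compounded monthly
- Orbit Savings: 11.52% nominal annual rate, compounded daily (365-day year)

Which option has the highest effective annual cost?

Juniper Bank: (1 + 0.1183/2)^2 − 1 = 12.180%
Atlas Trust: (1 + 0.1285/52)^52 − 1 = 13.694%
Copper Credit Union: (1 + 0.1188/12)^12 − 1 = 12.549%
Orbit Savings: (1 + 0.1152/365)^365 − 1 = 12.208%
The highest effective annual rate is Atlas Trust at 13.694%.

Atlas Trust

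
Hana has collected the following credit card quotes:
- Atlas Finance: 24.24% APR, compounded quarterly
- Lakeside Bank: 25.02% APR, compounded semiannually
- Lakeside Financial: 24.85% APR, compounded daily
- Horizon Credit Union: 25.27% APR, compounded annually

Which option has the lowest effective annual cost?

Horizon Credit Union

Atlas Finance: (1 + 0.2424/4)^4 − 1 = 26.534%
Lakeside Bank: (1 + 0.2502/2)^2 − 1 = 26.585%
Lakeside Financial: (1 + 0.2485/365)^365 − 1 = 28.199%
Horizon Credit Union: compounded annually, EAR = 25.270%
The lowest effective annual rate is Horizon Credit Union at 25.270%.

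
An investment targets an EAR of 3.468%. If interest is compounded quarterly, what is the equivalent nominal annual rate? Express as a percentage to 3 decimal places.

(1 + r/4)^4 − 1 = 0.03468, so 1 + r/4 = 1.03468^(1/4).
r/4 = 0.008559, so r = 0.034238 = 3.424%.

3.424%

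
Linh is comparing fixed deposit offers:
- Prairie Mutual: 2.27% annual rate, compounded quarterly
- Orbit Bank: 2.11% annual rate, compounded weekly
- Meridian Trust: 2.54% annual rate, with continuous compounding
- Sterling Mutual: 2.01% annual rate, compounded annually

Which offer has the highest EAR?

Prairie Mutual: (1 + 0.0227/4)^4 − 1 = 2.289%
Orbit Bank: (1 + 0.0211/52)^52 − 1 = 2.132%
Meridian Trust: e^0.0254 − 1 = 2.573%
Sterling Mutual: compounded annually, EAR = 2.010%
The highest effective annual rate is Meridian Trust at 2.573%.

Meridian Trust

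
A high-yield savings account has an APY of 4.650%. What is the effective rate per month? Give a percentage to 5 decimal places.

The per-month rate i satisfies (1 + i)^12 = 1 + 0.04650.
i = 1.04650^(1/12) − 1 = 0.0037948 = 0.37948%.

0.37948%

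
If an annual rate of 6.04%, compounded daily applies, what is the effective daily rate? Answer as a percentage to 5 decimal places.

With a nominal annual rate compounded daily, the periodic rate is the nominal rate divided by 365.
i = 0.0604 / 365 = 0.0001655 = 0.01655%.

0.01655%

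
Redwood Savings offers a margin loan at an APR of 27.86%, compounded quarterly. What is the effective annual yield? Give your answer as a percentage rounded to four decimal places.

30.9082%

EAR = (1 + 0.2786/4)^4 − 1.
= (1 + 0.069650)^4 − 1 = 1.309082 − 1 = 30.9082%.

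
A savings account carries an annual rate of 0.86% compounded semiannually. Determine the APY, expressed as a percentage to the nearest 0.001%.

0.862%

EAR = (1 + 0.0086/2)^2 − 1.
= 1.008618 − 1 = 0.862%.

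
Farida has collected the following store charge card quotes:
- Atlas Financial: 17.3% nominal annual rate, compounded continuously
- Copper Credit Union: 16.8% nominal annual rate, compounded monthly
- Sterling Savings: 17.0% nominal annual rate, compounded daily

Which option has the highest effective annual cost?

Atlas Financial

Atlas Financial: e^0.173 − 1 = 18.887%
Copper Credit Union: (1 + 0.168/12)^12 − 1 = 18.156%
Sterling Savings: (1 + 0.170/365)^365 − 1 = 18.526%
The highest effective annual rate is Atlas Financial at 18.887%.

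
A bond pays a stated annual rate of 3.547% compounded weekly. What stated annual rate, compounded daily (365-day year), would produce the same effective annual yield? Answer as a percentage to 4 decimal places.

EAR = (1 + 0.03547/52)^52 − 1 = 0.036094.
Solve (1 + r/365)^365 = 1.036094: r/365 = 1.036094^(1/365) − 1 = 0.000097, so r = 0.035460 = 3.5460%.

3.5460%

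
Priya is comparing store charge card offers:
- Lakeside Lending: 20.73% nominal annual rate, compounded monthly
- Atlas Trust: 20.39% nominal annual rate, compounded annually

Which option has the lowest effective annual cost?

Lakeside Lending: (1 + 0.2073/12)^12 − 1 = 22.818%
Atlas Trust: compounded annually, EAR = 20.390%
The lowest effective annual rate is Atlas Trust at 20.390%.

Atlas Trust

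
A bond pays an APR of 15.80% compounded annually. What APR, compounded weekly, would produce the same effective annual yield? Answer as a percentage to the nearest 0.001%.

Compounded annually, EAR = nominal = 0.158000.
Solve (1 + r/52)^52 = 1.158000: r/52 = 1.158000^(1/52) − 1 = 0.002825, so r = 0.146901 = 14.690%.

14.690%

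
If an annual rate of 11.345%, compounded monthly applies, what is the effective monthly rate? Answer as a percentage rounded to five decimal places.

0.94542%

With a nominal annual rate compounded monthly, the periodic rate is the nominal rate divided by 12.
i = 0.11345 / 12 = 0.0094542 = 0.94542%.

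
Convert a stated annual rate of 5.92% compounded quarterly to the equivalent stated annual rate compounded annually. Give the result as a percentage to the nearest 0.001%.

6.053%

EAR = (1 + 0.0592/4)^4 − 1 = 0.060527.
Compounded annually, the equivalent nominal rate is the EAR itself: 6.053%.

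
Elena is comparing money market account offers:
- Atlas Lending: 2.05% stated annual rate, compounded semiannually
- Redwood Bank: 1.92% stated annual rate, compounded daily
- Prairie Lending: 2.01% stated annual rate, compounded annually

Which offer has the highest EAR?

Atlas Lending

Atlas Lending: (1 + 0.0205/2)^2 − 1 = 2.061%
Redwood Bank: (1 + 0.0192/365)^365 − 1 = 1.938%
Prairie Lending: compounded annually, EAR = 2.010%
The highest effective annual rate is Atlas Lending at 2.061%.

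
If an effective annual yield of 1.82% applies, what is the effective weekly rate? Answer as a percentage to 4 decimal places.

The per-week rate i satisfies (1 + i)^52 = 1 + 0.0182.
i = 1.0182^(1/52) − 1 = 0.0003469 = 0.0347%.

0.0347%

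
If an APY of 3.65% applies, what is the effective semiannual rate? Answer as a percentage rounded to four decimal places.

The per-half-year rate i satisfies (1 + i)^2 = 1 + 0.0365.
i = 1.0365^(1/2) − 1 = 0.0180864 = 1.8086%.

1.8086%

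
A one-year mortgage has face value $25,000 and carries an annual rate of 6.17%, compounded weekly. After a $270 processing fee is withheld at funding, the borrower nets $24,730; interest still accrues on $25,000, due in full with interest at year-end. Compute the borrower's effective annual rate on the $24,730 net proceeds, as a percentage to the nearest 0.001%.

7.522%

Amount owed after one year: 25,000 × (1 + 0.0617/52)^52 = 25,000 × 1.063604 = $26,590.11.
Effective rate on net proceeds: 26,590.11 / 24,730 − 1 = 0.075217 = 7.522%.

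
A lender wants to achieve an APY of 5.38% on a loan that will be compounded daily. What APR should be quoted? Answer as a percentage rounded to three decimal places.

5.241%

(1 + r/365)^365 − 1 = 0.0538, so 1 + r/365 = 1.0538^(1/365).
r/365 = 0.000144, so r = 0.052406 = 5.241%.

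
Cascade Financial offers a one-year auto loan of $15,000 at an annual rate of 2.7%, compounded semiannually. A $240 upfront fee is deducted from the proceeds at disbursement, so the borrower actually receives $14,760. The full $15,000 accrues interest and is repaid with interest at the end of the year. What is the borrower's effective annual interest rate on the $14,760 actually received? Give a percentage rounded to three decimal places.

4.388%

Amount owed after one year: 15,000 × (1 + 0.027/2)^2 = 15,000 × 1.027182 = $15,407.73.
Effective rate on net proceeds: 15,407.73 / 14,760 − 1 = 0.043884 = 4.388%.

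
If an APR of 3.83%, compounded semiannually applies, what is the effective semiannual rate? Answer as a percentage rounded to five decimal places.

With a nominal annual rate compounded semiannually, the periodic rate is the nominal rate divided by 2.
i = 0.0383 / 2 = 0.0191500 = 1.91500%.

1.91500%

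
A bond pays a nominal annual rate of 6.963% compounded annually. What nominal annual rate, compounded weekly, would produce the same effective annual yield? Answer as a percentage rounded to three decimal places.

6.736%

Compounded annually, EAR = nominal = 0.069630.
Solve (1 + r/52)^52 = 1.069630: r/52 = 1.069630^(1/52) − 1 = 0.001295, so r = 0.067356 = 6.736%.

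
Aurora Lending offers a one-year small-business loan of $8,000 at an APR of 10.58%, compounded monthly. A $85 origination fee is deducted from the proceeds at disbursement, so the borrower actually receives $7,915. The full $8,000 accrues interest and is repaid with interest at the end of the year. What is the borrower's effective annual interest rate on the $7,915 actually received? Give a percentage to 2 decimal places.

12.30%

Amount owed after one year: 8,000 × (1 + 0.1058/12)^12 = 8,000 × 1.111084 = $8,888.67.
Effective rate on net proceeds: 8,888.67 / 7,915 − 1 = 0.123016 = 12.30%.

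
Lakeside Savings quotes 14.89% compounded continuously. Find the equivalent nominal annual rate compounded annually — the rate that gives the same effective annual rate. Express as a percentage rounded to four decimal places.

16.0557%

EAR under continuous compounding: e^0.1489 − 1 = 0.160557.
Compounded annually, the equivalent nominal rate is the EAR itself: 16.0557%.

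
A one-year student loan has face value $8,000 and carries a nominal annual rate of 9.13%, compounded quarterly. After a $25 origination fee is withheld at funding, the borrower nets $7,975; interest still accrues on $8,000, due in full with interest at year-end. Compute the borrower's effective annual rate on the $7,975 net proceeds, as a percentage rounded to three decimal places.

Amount owed after one year: 8,000 × (1 + 0.0913/4)^4 = 8,000 × 1.094474 = $8,755.79.
Effective rate on net proceeds: 8,755.79 / 7,975 − 1 = 0.097905 = 9.790%.

9.790%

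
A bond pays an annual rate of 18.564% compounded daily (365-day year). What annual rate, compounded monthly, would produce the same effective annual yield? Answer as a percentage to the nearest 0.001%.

EAR = (1 + 0.18564/365)^365 − 1 = 0.203932.
Solve (1 + r/12)^12 = 1.203932: r/12 = 1.203932^(1/12) − 1 = 0.015586, so r = 0.187035 = 18.704%.

18.704%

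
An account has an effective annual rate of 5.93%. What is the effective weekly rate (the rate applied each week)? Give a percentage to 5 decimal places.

The per-week rate i satisfies (1 + i)^52 = 1 + 0.0593.
i = 1.0593^(1/52) − 1 = 0.0011085 = 0.11085%.

0.11085%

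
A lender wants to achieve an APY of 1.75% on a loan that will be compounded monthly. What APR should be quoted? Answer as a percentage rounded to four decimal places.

(1 + r/12)^12 − 1 = 0.0175, so 1 + r/12 = 1.0175^(1/12).
r/12 = 0.001447, so r = 0.017361 = 1.7361%.

1.7361%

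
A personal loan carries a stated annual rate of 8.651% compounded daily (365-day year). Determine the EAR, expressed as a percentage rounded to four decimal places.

9.0351%

EAR = (1 + 0.08651/365)^365 − 1.
= (1 + 0.000237)^365 − 1 = 1.090351 − 1 = 9.0351%.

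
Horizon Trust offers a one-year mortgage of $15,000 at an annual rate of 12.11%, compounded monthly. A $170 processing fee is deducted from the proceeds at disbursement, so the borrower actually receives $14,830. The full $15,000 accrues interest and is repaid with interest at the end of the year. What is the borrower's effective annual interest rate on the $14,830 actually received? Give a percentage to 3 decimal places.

14.098%

Amount owed after one year: 15,000 × (1 + 0.1211/12)^12 = 15,000 × 1.128053 = $16,920.79.
Effective rate on net proceeds: 16,920.79 / 14,830 − 1 = 0.140984 = 14.098%.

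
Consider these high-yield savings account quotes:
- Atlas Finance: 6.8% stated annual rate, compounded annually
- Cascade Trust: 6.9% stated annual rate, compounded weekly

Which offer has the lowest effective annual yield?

Atlas Finance: compounded annually, EAR = 6.800%
Cascade Trust: (1 + 0.069/52)^52 − 1 = 7.139%
The lowest effective annual rate is Atlas Finance at 6.800%.

Atlas Finance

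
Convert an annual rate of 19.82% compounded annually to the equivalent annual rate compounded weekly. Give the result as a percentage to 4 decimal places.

18.1135%

Compounded annually, EAR = nominal = 0.198200.
Solve (1 + r/52)^52 = 1.198200: r/52 = 1.198200^(1/52) − 1 = 0.003483, so r = 0.181135 = 18.1135%.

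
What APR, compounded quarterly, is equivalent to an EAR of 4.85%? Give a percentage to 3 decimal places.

4.764%

(1 + r/4)^4 − 1 = 0.0485, so 1 + r/4 = 1.0485^(1/4).
r/4 = 0.011911, so r = 0.047642 = 4.764%.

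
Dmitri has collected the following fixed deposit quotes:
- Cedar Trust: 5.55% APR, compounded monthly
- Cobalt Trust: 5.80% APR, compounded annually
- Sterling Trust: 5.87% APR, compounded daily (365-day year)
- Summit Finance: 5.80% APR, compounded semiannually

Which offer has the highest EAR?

Sterling Trust

Cedar Trust: (1 + 0.0555/12)^12 − 1 = 5.693%
Cobalt Trust: compounded annually, EAR = 5.800%
Sterling Trust: (1 + 0.0587/365)^365 − 1 = 6.045%
Summit Finance: (1 + 0.0580/2)^2 − 1 = 5.884%
The highest effective annual rate is Sterling Trust at 6.045%.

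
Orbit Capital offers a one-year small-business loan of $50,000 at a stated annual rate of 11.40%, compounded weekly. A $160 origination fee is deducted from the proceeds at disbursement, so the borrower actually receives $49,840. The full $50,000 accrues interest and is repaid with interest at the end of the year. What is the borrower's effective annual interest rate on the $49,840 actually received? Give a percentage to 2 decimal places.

Amount owed after one year: 50,000 × (1 + 0.1140/52)^52 = 50,000 × 1.120612 = $56,030.61.
Effective rate on net proceeds: 56,030.61 / 49,840 − 1 = 0.124210 = 12.42%.

12.42%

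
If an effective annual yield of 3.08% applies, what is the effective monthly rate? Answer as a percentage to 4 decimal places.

0.2531%

The per-month rate i satisfies (1 + i)^12 = 1 + 0.0308.
i = 1.0308^(1/12) − 1 = 0.0025311 = 0.2531%.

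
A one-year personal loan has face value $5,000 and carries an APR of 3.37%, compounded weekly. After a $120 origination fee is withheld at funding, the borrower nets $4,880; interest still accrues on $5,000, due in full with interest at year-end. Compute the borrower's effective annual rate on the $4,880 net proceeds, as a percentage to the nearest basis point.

Amount owed after one year: 5,000 × (1 + 0.0337/52)^52 = 5,000 × 1.034263 = $5,171.31.
Effective rate on net proceeds: 5,171.31 / 4,880 − 1 = 0.059696 = 5.97%.

5.97%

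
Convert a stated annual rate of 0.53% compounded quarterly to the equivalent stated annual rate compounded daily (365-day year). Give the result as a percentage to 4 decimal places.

0.5297%

EAR = (1 + 0.0053/4)^4 − 1 = 0.005311.
Solve (1 + r/365)^365 = 1.005311: r/365 = 1.005311^(1/365) − 1 = 0.000015, so r = 0.005297 = 0.5297%.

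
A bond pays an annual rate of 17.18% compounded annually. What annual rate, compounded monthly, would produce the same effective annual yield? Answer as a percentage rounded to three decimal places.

Compounded annually, EAR = nominal = 0.171800.
Solve (1 + r/12)^12 = 1.171800: r/12 = 1.171800^(1/12) − 1 = 0.013299, so r = 0.159593 = 15.959%.

15.959%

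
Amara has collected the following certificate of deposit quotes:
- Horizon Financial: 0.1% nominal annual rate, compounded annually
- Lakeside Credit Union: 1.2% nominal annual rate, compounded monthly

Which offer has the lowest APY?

Horizon Financial: compounded annually, EAR = 0.100%
Lakeside Credit Union: (1 + 0.012/12)^12 − 1 = 1.207%
The lowest effective annual rate is Horizon Financial at 0.100%.

Horizon Financial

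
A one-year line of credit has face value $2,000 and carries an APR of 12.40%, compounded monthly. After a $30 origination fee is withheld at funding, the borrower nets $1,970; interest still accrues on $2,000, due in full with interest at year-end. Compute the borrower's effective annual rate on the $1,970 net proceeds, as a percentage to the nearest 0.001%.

Amount owed after one year: 2,000 × (1 + 0.1240/12)^12 = 2,000 × 1.131296 = $2,262.59.
Effective rate on net proceeds: 2,262.59 / 1,970 − 1 = 0.148524 = 14.852%.

14.852%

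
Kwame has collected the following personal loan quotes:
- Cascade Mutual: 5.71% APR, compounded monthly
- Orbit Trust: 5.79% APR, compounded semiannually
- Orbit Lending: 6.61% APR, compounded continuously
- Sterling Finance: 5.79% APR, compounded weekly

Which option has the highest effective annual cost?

Orbit Lending

Cascade Mutual: (1 + 0.0571/12)^12 − 1 = 5.862%
Orbit Trust: (1 + 0.0579/2)^2 − 1 = 5.874%
Orbit Lending: e^0.0661 − 1 = 6.833%
Sterling Finance: (1 + 0.0579/52)^52 − 1 = 5.957%
The highest effective annual rate is Orbit Lending at 6.833%.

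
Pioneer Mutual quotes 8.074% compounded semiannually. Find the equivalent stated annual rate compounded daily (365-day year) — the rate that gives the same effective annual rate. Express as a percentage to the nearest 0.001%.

EAR = (1 + 0.08074/2)^2 − 1 = 0.082370.
Solve (1 + r/365)^365 = 1.082370: r/365 = 1.082370^(1/365) − 1 = 0.000217, so r = 0.079161 = 7.916%.

7.916%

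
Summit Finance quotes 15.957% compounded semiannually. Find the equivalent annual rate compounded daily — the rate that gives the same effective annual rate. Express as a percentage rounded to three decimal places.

EAR = (1 + 0.15957/2)^2 − 1 = 0.165936.
Solve (1 + r/365)^365 = 1.165936: r/365 = 1.165936^(1/365) − 1 = 0.000421, so r = 0.153556 = 15.356%.

15.356%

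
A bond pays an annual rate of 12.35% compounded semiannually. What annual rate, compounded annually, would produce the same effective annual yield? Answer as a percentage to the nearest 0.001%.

12.731%

EAR = (1 + 0.1235/2)^2 − 1 = 0.127313.
Compounded annually, the equivalent nominal rate is the EAR itself: 12.731%.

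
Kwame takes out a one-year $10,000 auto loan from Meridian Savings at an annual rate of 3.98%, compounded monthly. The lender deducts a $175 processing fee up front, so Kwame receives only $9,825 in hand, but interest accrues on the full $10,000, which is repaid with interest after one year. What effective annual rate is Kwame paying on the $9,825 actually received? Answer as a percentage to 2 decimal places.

5.91%

Amount owed after one year: 10,000 × (1 + 0.0398/12)^12 = 10,000 × 1.040534 = $10,405.34.
Effective rate on net proceeds: 10,405.34 / 9,825 − 1 = 0.059068 = 5.91%.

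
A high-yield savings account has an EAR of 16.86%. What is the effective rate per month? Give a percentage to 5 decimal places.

1.30685%

The per-month rate i satisfies (1 + i)^12 = 1 + 0.1686.
i = 1.1686^(1/12) − 1 = 0.0130685 = 1.30685%.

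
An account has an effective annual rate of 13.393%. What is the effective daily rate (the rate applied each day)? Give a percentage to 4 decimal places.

The per-day rate i satisfies (1 + i)^365 = 1 + 0.13393.
i = 1.13393^(1/365) − 1 = 0.0003444 = 0.0344%.

0.0344%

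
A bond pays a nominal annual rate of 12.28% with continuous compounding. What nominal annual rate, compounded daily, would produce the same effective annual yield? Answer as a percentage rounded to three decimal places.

EAR under continuous compounding: e^0.1228 − 1 = 0.130658.
Solve (1 + r/365)^365 = 1.130658: r/365 = 1.130658^(1/365) − 1 = 0.000336, so r = 0.122821 = 12.282%.

12.282%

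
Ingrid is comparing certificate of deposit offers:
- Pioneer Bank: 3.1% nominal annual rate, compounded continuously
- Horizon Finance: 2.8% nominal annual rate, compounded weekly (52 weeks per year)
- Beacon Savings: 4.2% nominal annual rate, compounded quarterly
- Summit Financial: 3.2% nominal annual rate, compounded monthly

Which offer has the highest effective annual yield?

Pioneer Bank: e^0.031 − 1 = 3.149%
Horizon Finance: (1 + 0.028/52)^52 − 1 = 2.839%
Beacon Savings: (1 + 0.042/4)^4 − 1 = 4.267%
Summit Financial: (1 + 0.032/12)^12 − 1 = 3.247%
The highest effective annual rate is Beacon Savings at 4.267%.

Beacon Savings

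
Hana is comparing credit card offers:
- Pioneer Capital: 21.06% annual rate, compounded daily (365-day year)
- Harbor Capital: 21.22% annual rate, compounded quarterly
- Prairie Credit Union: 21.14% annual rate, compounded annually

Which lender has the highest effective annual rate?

Pioneer Capital: (1 + 0.2106/365)^365 − 1 = 23.434%
Harbor Capital: (1 + 0.2122/4)^4 − 1 = 22.969%
Prairie Credit Union: compounded annually, EAR = 21.140%
The highest effective annual rate is Pioneer Capital at 23.434%.

Pioneer Capital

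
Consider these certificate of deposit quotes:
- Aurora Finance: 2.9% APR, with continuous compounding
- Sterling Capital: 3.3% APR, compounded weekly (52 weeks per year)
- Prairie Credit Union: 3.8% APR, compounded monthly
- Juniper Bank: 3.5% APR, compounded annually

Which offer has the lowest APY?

Aurora Finance

Aurora Finance: e^0.029 − 1 = 2.942%
Sterling Capital: (1 + 0.033/52)^52 − 1 = 3.354%
Prairie Credit Union: (1 + 0.038/12)^12 − 1 = 3.867%
Juniper Bank: compounded annually, EAR = 3.500%
The lowest effective annual rate is Aurora Finance at 2.942%.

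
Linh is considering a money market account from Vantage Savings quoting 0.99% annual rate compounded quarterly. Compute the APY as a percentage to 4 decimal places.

0.9937%

EAR = (1 + 0.0099/4)^4 − 1.
= 1.009937 − 1 = 0.9937%.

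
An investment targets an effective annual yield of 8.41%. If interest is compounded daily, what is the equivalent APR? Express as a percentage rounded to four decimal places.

(1 + r/365)^365 − 1 = 0.0841, so 1 + r/365 = 1.0841^(1/365).
r/365 = 0.000221, so r = 0.080759 = 8.0759%.

8.0759%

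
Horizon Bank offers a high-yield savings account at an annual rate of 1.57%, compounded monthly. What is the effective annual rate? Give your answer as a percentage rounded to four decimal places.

1.5813%

EAR = (1 + 0.0157/12)^12 − 1.
= (1 + 0.001308)^12 − 1 = 1.015813 − 1 = 1.5813%.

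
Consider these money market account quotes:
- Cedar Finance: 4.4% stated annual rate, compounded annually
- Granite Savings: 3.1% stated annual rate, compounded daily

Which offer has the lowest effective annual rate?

Granite Savings

Cedar Finance: compounded annually, EAR = 4.400%
Granite Savings: (1 + 0.031/365)^365 − 1 = 3.148%
The lowest effective annual rate is Granite Savings at 3.148%.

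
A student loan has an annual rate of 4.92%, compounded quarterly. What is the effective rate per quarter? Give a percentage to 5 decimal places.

With a nominal annual rate compounded quarterly, the periodic rate is the nominal rate divided by 4.
i = 0.0492 / 4 = 0.0123000 = 1.23000%.

1.23000%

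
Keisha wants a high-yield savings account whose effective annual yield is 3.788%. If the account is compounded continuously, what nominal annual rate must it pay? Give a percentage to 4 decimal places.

Continuous: nominal r satisfies e^r − 1 = 0.03788.
r = ln(1 + 0.03788) = ln(1.03788) = 0.037180 = 3.7180%.

3.7180%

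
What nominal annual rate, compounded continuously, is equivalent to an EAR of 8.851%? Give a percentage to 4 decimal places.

8.4810%

Continuous: nominal r satisfies e^r − 1 = 0.08851.
r = ln(1 + 0.08851) = ln(1.08851) = 0.084810 = 8.4810%.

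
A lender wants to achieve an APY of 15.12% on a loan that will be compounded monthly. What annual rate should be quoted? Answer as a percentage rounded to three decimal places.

14.163%

(1 + r/12)^12 − 1 = 0.1512, so 1 + r/12 = 1.1512^(1/12).
r/12 = 0.011803, so r = 0.141634 = 14.163%.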